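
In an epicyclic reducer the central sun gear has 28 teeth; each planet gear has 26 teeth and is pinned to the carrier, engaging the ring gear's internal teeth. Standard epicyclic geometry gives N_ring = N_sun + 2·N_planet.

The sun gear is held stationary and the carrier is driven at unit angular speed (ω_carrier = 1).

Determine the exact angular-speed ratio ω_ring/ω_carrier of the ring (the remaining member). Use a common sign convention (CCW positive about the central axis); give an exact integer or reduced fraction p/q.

N_ring = 28 + 2·26 = 80
28(ω_s−ω_c) = −80(ω_r−ω_c),  ω_s=0, ω_c=1
ω_r = 1 − (28/80)(0−1) = 27/20
ω_r/ω_c = 27/20

27/20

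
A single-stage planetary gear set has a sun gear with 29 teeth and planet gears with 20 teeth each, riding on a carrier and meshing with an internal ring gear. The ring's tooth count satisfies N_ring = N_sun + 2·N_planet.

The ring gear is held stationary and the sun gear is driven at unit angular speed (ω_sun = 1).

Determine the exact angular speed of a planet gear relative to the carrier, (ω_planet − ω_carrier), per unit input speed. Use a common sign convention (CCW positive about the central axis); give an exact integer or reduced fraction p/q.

N_ring = 29 + 2·20 = 69
29(ω_s−ω_c) = −69(ω_r−ω_c),  ω_r=0, ω_s=1
29(1−ω_c) = −69(0−ω_c)  ⇒  98ω_c = 29  ⇒  ω_c = 29/98
sun–planet: 29·(1−29/98) = −20·(ω_p−ω_c)  ⇒  ω_p−ω_c = −(29/20)·(69/98) = -2001/1960

-2001/1960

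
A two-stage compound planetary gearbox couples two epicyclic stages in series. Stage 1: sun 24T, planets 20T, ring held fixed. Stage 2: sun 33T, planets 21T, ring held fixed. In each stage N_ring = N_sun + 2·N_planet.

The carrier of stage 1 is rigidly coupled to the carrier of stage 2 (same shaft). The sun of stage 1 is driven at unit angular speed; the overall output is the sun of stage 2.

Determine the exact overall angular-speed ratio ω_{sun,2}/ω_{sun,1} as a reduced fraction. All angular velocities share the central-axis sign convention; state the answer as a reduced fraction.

Stage 1: N_ring = 24 + 2·20 = 64
Stage 1: 24(ω_s−ω_c) = −64(ω_r−ω_c),  ω_r=0, ω_s=1
Stage 1: 24(1−ω_c) = −64(0−ω_c)  ⇒  88ω_c = 24  ⇒  ω_c = 3/11
  ⇒ ω_c¹/ω_s¹ = 3/11
Stage 2: N_ring = 33 + 2·21 = 75
Stage 2: 33(ω_s−ω_c) = −75(ω_r−ω_c),  ω_r=0, ω_c=1
Stage 2: ω_s = 1 − (75/33)(0−1) = 36/11
  ⇒ ω_s²/ω_c² = 36/11
Coupling ω_c² = ω_c¹ ⇒ overall = 3/11 × 36/11 = 108/121

108/121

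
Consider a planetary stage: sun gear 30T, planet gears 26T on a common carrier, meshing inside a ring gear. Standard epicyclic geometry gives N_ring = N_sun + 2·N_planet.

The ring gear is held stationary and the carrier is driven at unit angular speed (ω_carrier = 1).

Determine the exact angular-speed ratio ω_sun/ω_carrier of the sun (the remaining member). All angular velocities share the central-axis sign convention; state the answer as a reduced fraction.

56/15

N_ring = 30 + 2·26 = 82
30(ω_s−ω_c) = −82(ω_r−ω_c),  ω_r=0, ω_c=1
ω_s = 1 − (82/30)(0−1) = 56/15
ω_s/ω_c = 56/15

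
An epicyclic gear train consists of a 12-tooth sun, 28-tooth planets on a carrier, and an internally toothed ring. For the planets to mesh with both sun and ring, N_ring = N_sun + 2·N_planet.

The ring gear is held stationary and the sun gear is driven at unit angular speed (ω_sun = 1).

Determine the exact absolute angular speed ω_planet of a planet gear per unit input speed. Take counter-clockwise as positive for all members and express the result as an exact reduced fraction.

N_ring = 12 + 2·28 = 68
12(ω_s−ω_c) = −68(ω_r−ω_c),  ω_r=0, ω_s=1
12(1−ω_c) = −68(0−ω_c)  ⇒  80ω_c = 12  ⇒  ω_c = 3/20
sun–planet: 12·(1−3/20) = −28·(ω_p−ω_c)  ⇒  ω_p−ω_c = −(12/28)·(17/20) = -51/140
ω_p = 3/20 − 51/140 = -3/14

-3/14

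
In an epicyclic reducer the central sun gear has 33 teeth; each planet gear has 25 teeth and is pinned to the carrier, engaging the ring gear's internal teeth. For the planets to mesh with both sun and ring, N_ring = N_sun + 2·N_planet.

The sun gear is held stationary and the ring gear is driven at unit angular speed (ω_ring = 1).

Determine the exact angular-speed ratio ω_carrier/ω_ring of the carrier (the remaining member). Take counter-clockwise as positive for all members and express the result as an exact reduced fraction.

83/116

N_ring = 33 + 2·25 = 83
33(ω_s−ω_c) = −83(ω_r−ω_c),  ω_s=0, ω_r=1
33(0−ω_c) = −83(1−ω_c)  ⇒  116ω_c = 83  ⇒  ω_c = 83/116
ω_c/ω_r = 83/116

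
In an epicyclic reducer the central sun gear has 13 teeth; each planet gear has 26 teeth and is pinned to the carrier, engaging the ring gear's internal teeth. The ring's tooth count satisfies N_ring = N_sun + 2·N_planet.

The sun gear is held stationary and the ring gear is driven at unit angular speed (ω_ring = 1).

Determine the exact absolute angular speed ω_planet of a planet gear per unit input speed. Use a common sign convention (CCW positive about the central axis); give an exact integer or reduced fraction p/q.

N_ring = 13 + 2·26 = 65
13(ω_s−ω_c) = −65(ω_r−ω_c),  ω_s=0, ω_r=1
13(0−ω_c) = −65(1−ω_c)  ⇒  78ω_c = 65  ⇒  ω_c = 5/6
sun–planet: 13·(0−5/6) = −26·(ω_p−ω_c)  ⇒  ω_p−ω_c = −(13/26)·(-5/6) = 5/12
ω_p = 5/6 + 5/12 = 5/4

5/4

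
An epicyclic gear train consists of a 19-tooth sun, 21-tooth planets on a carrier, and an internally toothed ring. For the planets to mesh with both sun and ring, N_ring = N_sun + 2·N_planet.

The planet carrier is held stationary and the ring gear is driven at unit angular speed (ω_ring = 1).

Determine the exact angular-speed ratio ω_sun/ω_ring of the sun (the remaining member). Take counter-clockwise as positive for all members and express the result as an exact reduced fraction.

-61/19

N_ring = 19 + 2·21 = 61
19(ω_s−ω_c) = −61(ω_r−ω_c),  ω_c=0, ω_r=1
ω_s = 0 − (61/19)(1−0) = -61/19
ω_s/ω_r = -61/19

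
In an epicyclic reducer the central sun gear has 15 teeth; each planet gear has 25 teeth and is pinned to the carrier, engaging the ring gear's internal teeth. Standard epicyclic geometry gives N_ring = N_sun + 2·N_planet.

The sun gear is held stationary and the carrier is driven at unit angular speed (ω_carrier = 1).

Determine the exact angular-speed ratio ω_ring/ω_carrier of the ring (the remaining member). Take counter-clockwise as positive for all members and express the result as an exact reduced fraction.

N_ring = 15 + 2·25 = 65
15(ω_s−ω_c) = −65(ω_r−ω_c),  ω_s=0, ω_c=1
ω_r = 1 − (15/65)(0−1) = 16/13
ω_r/ω_c = 16/13

16/13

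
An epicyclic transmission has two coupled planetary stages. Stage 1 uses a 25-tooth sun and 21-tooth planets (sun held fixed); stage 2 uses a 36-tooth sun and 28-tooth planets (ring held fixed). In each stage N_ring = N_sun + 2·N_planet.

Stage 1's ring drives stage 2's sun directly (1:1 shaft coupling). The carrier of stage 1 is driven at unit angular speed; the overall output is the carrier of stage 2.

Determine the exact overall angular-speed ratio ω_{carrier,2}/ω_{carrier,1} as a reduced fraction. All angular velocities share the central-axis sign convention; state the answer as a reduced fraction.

207/536

Stage 1: N_ring = 25 + 2·21 = 67
Stage 1: 25(ω_s−ω_c) = −67(ω_r−ω_c),  ω_s=0, ω_c=1
Stage 1: ω_r = 1 − (25/67)(0−1) = 92/67
  ⇒ ω_r¹/ω_c¹ = 92/67
Stage 2: N_ring = 36 + 2·28 = 92
Stage 2: 36(ω_s−ω_c) = −92(ω_r−ω_c),  ω_r=0, ω_s=1
Stage 2: 36(1−ω_c) = −92(0−ω_c)  ⇒  128ω_c = 36  ⇒  ω_c = 9/32
  ⇒ ω_c²/ω_s² = 9/32
Coupling ω_s² = ω_r¹ ⇒ overall = 92/67 × 9/32 = 207/536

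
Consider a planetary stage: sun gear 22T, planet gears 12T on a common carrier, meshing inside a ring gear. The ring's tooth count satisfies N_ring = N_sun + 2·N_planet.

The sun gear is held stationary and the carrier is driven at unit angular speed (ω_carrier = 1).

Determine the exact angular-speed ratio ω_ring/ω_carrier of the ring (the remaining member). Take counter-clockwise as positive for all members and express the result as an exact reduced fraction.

N_ring = 22 + 2·12 = 46
22(ω_s−ω_c) = −46(ω_r−ω_c),  ω_s=0, ω_c=1
ω_r = 1 − (22/46)(0−1) = 34/23
ω_r/ω_c = 34/23

34/23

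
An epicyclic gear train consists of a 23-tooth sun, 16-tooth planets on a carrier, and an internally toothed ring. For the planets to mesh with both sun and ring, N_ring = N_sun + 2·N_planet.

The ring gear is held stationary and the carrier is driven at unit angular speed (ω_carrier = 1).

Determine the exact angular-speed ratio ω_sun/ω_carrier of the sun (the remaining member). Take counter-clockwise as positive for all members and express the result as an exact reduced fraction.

78/23

N_ring = 23 + 2·16 = 55
23(ω_s−ω_c) = −55(ω_r−ω_c),  ω_r=0, ω_c=1
ω_s = 1 − (55/23)(0−1) = 78/23
ω_s/ω_c = 78/23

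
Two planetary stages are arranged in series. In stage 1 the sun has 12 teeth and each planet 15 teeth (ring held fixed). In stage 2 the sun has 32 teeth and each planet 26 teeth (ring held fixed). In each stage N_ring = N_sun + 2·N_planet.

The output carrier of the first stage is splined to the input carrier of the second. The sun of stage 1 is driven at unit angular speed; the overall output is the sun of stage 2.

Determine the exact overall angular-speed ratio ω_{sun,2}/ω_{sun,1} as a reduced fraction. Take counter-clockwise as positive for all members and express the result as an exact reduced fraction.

Stage 1: N_ring = 12 + 2·15 = 42
Stage 1: 12(ω_s−ω_c) = −42(ω_r−ω_c),  ω_r=0, ω_s=1
Stage 1: 12(1−ω_c) = −42(0−ω_c)  ⇒  54ω_c = 12  ⇒  ω_c = 2/9
  ⇒ ω_c¹/ω_s¹ = 2/9
Stage 2: N_ring = 32 + 2·26 = 84
Stage 2: 32(ω_s−ω_c) = −84(ω_r−ω_c),  ω_r=0, ω_c=1
Stage 2: ω_s = 1 − (84/32)(0−1) = 29/8
  ⇒ ω_s²/ω_c² = 29/8
Coupling ω_c² = ω_c¹ ⇒ overall = 2/9 × 29/8 = 29/36

29/36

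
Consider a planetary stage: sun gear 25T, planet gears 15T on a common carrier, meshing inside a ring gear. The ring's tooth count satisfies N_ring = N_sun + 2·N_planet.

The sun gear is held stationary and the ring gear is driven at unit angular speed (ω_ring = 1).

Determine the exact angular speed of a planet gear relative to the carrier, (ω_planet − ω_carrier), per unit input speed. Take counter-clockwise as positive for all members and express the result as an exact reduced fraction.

55/48

N_ring = 25 + 2·15 = 55
25(ω_s−ω_c) = −55(ω_r−ω_c),  ω_s=0, ω_r=1
25(0−ω_c) = −55(1−ω_c)  ⇒  80ω_c = 55  ⇒  ω_c = 11/16
sun–planet: 25·(0−11/16) = −15·(ω_p−ω_c)  ⇒  ω_p−ω_c = −(25/15)·(-11/16) = 55/48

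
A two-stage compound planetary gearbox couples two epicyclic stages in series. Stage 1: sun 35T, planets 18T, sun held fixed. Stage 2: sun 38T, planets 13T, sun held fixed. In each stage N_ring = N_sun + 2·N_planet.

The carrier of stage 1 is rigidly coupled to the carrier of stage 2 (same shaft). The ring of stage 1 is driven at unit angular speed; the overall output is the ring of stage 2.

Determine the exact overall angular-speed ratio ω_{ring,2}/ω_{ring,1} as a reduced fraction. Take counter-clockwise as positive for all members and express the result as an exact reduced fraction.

Stage 1: N_ring = 35 + 2·18 = 71
Stage 1: 35(ω_s−ω_c) = −71(ω_r−ω_c),  ω_s=0, ω_r=1
Stage 1: 35(0−ω_c) = −71(1−ω_c)  ⇒  106ω_c = 71  ⇒  ω_c = 71/106
  ⇒ ω_c¹/ω_r¹ = 71/106
Stage 2: N_ring = 38 + 2·13 = 64
Stage 2: 38(ω_s−ω_c) = −64(ω_r−ω_c),  ω_s=0, ω_c=1
Stage 2: ω_r = 1 − (38/64)(0−1) = 51/32
  ⇒ ω_r²/ω_c² = 51/32
Coupling ω_c² = ω_c¹ ⇒ overall = 71/106 × 51/32 = 3621/3392

3621/3392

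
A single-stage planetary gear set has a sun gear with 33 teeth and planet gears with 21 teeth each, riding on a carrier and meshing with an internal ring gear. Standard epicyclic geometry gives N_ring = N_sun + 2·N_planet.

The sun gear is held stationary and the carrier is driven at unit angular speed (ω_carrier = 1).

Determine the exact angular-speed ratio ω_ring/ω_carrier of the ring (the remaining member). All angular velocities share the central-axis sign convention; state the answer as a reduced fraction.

N_ring = 33 + 2·21 = 75
33(ω_s−ω_c) = −75(ω_r−ω_c),  ω_s=0, ω_c=1
ω_r = 1 − (33/75)(0−1) = 36/25
ω_r/ω_c = 36/25

36/25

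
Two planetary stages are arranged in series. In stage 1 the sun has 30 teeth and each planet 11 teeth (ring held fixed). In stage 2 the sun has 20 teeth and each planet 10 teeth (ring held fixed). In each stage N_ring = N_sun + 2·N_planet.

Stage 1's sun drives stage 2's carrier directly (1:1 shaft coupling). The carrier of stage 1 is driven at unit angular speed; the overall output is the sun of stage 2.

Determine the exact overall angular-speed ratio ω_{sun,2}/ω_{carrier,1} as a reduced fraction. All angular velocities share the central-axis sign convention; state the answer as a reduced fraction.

41/5

Stage 1: N_ring = 30 + 2·11 = 52
Stage 1: 30(ω_s−ω_c) = −52(ω_r−ω_c),  ω_r=0, ω_c=1
Stage 1: ω_s = 1 − (52/30)(0−1) = 41/15
  ⇒ ω_s¹/ω_c¹ = 41/15
Stage 2: N_ring = 20 + 2·10 = 40
Stage 2: 20(ω_s−ω_c) = −40(ω_r−ω_c),  ω_r=0, ω_c=1
Stage 2: ω_s = 1 − (40/20)(0−1) = 3
  ⇒ ω_s²/ω_c² = 3
Coupling ω_c² = ω_s¹ ⇒ overall = 41/15 × 3 = 41/5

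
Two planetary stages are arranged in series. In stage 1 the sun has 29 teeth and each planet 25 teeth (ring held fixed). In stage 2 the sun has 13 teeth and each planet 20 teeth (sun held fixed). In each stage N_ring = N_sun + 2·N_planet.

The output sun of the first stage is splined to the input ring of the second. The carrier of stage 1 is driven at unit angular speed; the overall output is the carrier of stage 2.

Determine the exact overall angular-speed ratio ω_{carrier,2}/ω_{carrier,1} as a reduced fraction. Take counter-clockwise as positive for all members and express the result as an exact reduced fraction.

954/319

Stage 1: N_ring = 29 + 2·25 = 79
Stage 1: 29(ω_s−ω_c) = −79(ω_r−ω_c),  ω_r=0, ω_c=1
Stage 1: ω_s = 1 − (79/29)(0−1) = 108/29
  ⇒ ω_s¹/ω_c¹ = 108/29
Stage 2: N_ring = 13 + 2·20 = 53
Stage 2: 13(ω_s−ω_c) = −53(ω_r−ω_c),  ω_s=0, ω_r=1
Stage 2: 13(0−ω_c) = −53(1−ω_c)  ⇒  66ω_c = 53  ⇒  ω_c = 53/66
  ⇒ ω_c²/ω_r² = 53/66
Coupling ω_r² = ω_s¹ ⇒ overall = 108/29 × 53/66 = 954/319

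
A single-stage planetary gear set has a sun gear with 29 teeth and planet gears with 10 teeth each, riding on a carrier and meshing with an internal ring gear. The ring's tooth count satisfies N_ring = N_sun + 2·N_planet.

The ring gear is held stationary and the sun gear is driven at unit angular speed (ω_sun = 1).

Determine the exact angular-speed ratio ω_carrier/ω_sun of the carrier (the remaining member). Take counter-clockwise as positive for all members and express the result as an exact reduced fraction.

29/78

N_ring = 29 + 2·10 = 49
29(ω_s−ω_c) = −49(ω_r−ω_c),  ω_r=0, ω_s=1
29(1−ω_c) = −49(0−ω_c)  ⇒  78ω_c = 29  ⇒  ω_c = 29/78
ω_c/ω_s = 29/78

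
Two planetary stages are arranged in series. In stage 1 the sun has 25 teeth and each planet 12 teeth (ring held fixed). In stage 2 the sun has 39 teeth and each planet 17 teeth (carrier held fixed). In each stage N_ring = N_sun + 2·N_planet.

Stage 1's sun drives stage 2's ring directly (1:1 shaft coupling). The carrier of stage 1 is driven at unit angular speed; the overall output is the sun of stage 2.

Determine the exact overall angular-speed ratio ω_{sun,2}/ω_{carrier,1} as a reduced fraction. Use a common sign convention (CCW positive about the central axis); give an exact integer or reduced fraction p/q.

Stage 1: N_ring = 25 + 2·12 = 49
Stage 1: 25(ω_s−ω_c) = −49(ω_r−ω_c),  ω_r=0, ω_c=1
Stage 1: ω_s = 1 − (49/25)(0−1) = 74/25
  ⇒ ω_s¹/ω_c¹ = 74/25
Stage 2: N_ring = 39 + 2·17 = 73
Stage 2: 39(ω_s−ω_c) = −73(ω_r−ω_c),  ω_c=0, ω_r=1
Stage 2: ω_s = 0 − (73/39)(1−0) = -73/39
  ⇒ ω_s²/ω_r² = -73/39
Coupling ω_r² = ω_s¹ ⇒ overall = 74/25 × -73/39 = -5402/975

-5402/975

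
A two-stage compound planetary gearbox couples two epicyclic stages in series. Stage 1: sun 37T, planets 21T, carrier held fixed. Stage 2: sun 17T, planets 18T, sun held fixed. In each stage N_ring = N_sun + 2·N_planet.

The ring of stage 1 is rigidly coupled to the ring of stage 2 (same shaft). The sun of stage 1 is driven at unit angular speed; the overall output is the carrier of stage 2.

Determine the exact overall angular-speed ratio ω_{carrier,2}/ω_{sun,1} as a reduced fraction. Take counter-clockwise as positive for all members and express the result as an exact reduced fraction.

-1961/5530

Stage 1: N_ring = 37 + 2·21 = 79
Stage 1: 37(ω_s−ω_c) = −79(ω_r−ω_c),  ω_c=0, ω_s=1
Stage 1: ω_r = 0 − (37/79)(1−0) = -37/79
  ⇒ ω_r¹/ω_s¹ = -37/79
Stage 2: N_ring = 17 + 2·18 = 53
Stage 2: 17(ω_s−ω_c) = −53(ω_r−ω_c),  ω_s=0, ω_r=1
Stage 2: 17(0−ω_c) = −53(1−ω_c)  ⇒  70ω_c = 53  ⇒  ω_c = 53/70
  ⇒ ω_c²/ω_r² = 53/70
Coupling ω_r² = ω_r¹ ⇒ overall = -37/79 × 53/70 = -1961/5530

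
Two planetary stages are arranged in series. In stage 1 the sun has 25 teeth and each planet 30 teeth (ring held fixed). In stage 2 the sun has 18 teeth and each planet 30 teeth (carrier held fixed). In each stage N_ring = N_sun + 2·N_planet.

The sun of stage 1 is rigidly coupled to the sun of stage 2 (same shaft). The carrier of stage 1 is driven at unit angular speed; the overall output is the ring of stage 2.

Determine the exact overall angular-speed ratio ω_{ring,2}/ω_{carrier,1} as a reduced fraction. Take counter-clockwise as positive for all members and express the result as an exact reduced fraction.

-66/65

Stage 1: N_ring = 25 + 2·30 = 85
Stage 1: 25(ω_s−ω_c) = −85(ω_r−ω_c),  ω_r=0, ω_c=1
Stage 1: ω_s = 1 − (85/25)(0−1) = 22/5
  ⇒ ω_s¹/ω_c¹ = 22/5
Stage 2: N_ring = 18 + 2·30 = 78
Stage 2: 18(ω_s−ω_c) = −78(ω_r−ω_c),  ω_c=0, ω_s=1
Stage 2: ω_r = 0 − (18/78)(1−0) = -3/13
  ⇒ ω_r²/ω_s² = -3/13
Coupling ω_s² = ω_s¹ ⇒ overall = 22/5 × -3/13 = -66/65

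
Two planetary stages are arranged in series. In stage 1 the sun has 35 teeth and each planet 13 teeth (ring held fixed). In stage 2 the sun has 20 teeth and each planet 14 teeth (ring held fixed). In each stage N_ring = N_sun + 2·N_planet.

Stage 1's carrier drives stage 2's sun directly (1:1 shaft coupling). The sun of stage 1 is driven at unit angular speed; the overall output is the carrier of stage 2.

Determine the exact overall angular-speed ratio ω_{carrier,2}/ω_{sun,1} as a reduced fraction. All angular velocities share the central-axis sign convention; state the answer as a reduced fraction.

175/1632

Stage 1: N_ring = 35 + 2·13 = 61
Stage 1: 35(ω_s−ω_c) = −61(ω_r−ω_c),  ω_r=0, ω_s=1
Stage 1: 35(1−ω_c) = −61(0−ω_c)  ⇒  96ω_c = 35  ⇒  ω_c = 35/96
  ⇒ ω_c¹/ω_s¹ = 35/96
Stage 2: N_ring = 20 + 2·14 = 48
Stage 2: 20(ω_s−ω_c) = −48(ω_r−ω_c),  ω_r=0, ω_s=1
Stage 2: 20(1−ω_c) = −48(0−ω_c)  ⇒  68ω_c = 20  ⇒  ω_c = 5/17
  ⇒ ω_c²/ω_s² = 5/17
Coupling ω_s² = ω_c¹ ⇒ overall = 35/96 × 5/17 = 175/1632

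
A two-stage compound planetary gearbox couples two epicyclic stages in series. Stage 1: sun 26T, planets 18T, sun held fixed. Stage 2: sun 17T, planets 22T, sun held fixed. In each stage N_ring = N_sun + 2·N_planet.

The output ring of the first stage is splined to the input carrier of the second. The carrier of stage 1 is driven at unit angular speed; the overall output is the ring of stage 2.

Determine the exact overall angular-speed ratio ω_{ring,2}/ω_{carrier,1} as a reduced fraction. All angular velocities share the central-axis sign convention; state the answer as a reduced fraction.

Stage 1: N_ring = 26 + 2·18 = 62
Stage 1: 26(ω_s−ω_c) = −62(ω_r−ω_c),  ω_s=0, ω_c=1
Stage 1: ω_r = 1 − (26/62)(0−1) = 44/31
  ⇒ ω_r¹/ω_c¹ = 44/31
Stage 2: N_ring = 17 + 2·22 = 61
Stage 2: 17(ω_s−ω_c) = −61(ω_r−ω_c),  ω_s=0, ω_c=1
Stage 2: ω_r = 1 − (17/61)(0−1) = 78/61
  ⇒ ω_r²/ω_c² = 78/61
Coupling ω_c² = ω_r¹ ⇒ overall = 44/31 × 78/61 = 3432/1891

3432/1891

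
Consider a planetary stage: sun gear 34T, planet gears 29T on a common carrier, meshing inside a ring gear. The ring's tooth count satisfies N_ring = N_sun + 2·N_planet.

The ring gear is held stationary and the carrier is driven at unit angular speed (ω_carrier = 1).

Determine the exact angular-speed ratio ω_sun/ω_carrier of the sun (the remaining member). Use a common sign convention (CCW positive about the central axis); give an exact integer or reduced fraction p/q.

63/17

N_ring = 34 + 2·29 = 92
34(ω_s−ω_c) = −92(ω_r−ω_c),  ω_r=0, ω_c=1
ω_s = 1 − (92/34)(0−1) = 63/17
ω_s/ω_c = 63/17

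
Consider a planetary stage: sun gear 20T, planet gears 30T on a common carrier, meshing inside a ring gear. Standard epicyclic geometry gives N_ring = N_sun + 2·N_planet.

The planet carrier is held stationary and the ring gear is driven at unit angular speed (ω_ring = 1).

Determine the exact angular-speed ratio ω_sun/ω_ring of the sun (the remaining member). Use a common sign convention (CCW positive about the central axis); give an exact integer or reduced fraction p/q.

N_ring = 20 + 2·30 = 80
20(ω_s−ω_c) = −80(ω_r−ω_c),  ω_c=0, ω_r=1
ω_s = 0 − (80/20)(1−0) = -4
ω_s/ω_r = -4

-4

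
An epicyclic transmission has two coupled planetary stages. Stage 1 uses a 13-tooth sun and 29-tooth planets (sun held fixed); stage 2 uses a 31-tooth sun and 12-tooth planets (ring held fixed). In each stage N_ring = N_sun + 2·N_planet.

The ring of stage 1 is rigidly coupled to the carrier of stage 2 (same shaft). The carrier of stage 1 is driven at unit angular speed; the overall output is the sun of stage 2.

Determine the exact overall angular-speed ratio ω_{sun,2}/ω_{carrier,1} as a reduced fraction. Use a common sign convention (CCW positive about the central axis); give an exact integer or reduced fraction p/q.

7224/2201

Stage 1: N_ring = 13 + 2·29 = 71
Stage 1: 13(ω_s−ω_c) = −71(ω_r−ω_c),  ω_s=0, ω_c=1
Stage 1: ω_r = 1 − (13/71)(0−1) = 84/71
  ⇒ ω_r¹/ω_c¹ = 84/71
Stage 2: N_ring = 31 + 2·12 = 55
Stage 2: 31(ω_s−ω_c) = −55(ω_r−ω_c),  ω_r=0, ω_c=1
Stage 2: ω_s = 1 − (55/31)(0−1) = 86/31
  ⇒ ω_s²/ω_c² = 86/31
Coupling ω_c² = ω_r¹ ⇒ overall = 84/71 × 86/31 = 7224/2201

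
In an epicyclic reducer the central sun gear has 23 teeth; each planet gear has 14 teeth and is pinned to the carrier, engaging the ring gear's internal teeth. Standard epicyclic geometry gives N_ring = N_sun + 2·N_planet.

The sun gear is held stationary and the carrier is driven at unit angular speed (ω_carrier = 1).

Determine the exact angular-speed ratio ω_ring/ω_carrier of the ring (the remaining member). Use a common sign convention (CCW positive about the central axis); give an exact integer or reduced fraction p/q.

N_ring = 23 + 2·14 = 51
23(ω_s−ω_c) = −51(ω_r−ω_c),  ω_s=0, ω_c=1
ω_r = 1 − (23/51)(0−1) = 74/51
ω_r/ω_c = 74/51

74/51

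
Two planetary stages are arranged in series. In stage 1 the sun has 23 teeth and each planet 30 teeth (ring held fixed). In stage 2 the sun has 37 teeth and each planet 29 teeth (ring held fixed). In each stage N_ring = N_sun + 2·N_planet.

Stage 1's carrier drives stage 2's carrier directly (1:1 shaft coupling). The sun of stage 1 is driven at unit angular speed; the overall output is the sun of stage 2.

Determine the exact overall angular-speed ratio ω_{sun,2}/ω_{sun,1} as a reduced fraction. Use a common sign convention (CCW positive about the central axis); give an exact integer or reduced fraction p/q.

1518/1961

Stage 1: N_ring = 23 + 2·30 = 83
Stage 1: 23(ω_s−ω_c) = −83(ω_r−ω_c),  ω_r=0, ω_s=1
Stage 1: 23(1−ω_c) = −83(0−ω_c)  ⇒  106ω_c = 23  ⇒  ω_c = 23/106
  ⇒ ω_c¹/ω_s¹ = 23/106
Stage 2: N_ring = 37 + 2·29 = 95
Stage 2: 37(ω_s−ω_c) = −95(ω_r−ω_c),  ω_r=0, ω_c=1
Stage 2: ω_s = 1 − (95/37)(0−1) = 132/37
  ⇒ ω_s²/ω_c² = 132/37
Coupling ω_c² = ω_c¹ ⇒ overall = 23/106 × 132/37 = 1518/1961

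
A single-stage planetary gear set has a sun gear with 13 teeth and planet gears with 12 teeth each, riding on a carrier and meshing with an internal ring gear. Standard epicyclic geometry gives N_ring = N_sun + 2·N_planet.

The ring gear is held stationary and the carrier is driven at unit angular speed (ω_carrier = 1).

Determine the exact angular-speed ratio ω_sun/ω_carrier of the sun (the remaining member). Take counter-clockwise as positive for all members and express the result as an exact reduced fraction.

N_ring = 13 + 2·12 = 37
13(ω_s−ω_c) = −37(ω_r−ω_c),  ω_r=0, ω_c=1
ω_s = 1 − (37/13)(0−1) = 50/13
ω_s/ω_c = 50/13

50/13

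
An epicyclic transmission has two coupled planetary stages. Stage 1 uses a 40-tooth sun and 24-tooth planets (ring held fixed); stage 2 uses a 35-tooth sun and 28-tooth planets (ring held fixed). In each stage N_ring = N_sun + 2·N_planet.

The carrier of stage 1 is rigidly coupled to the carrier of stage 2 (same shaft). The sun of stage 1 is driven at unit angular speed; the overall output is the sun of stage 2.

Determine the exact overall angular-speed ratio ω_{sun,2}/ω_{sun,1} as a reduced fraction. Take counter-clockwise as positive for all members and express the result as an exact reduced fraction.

9/8

Stage 1: N_ring = 40 + 2·24 = 88
Stage 1: 40(ω_s−ω_c) = −88(ω_r−ω_c),  ω_r=0, ω_s=1
Stage 1: 40(1−ω_c) = −88(0−ω_c)  ⇒  128ω_c = 40  ⇒  ω_c = 5/16
  ⇒ ω_c¹/ω_s¹ = 5/16
Stage 2: N_ring = 35 + 2·28 = 91
Stage 2: 35(ω_s−ω_c) = −91(ω_r−ω_c),  ω_r=0, ω_c=1
Stage 2: ω_s = 1 − (91/35)(0−1) = 18/5
  ⇒ ω_s²/ω_c² = 18/5
Coupling ω_c² = ω_c¹ ⇒ overall = 5/16 × 18/5 = 9/8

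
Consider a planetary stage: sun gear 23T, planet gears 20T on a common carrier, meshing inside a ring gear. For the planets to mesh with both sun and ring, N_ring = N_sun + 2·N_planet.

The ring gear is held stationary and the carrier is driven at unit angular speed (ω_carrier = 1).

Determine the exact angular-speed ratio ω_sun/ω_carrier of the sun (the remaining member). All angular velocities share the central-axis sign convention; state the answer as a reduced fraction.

86/23

N_ring = 23 + 2·20 = 63
23(ω_s−ω_c) = −63(ω_r−ω_c),  ω_r=0, ω_c=1
ω_s = 1 − (63/23)(0−1) = 86/23
ω_s/ω_c = 86/23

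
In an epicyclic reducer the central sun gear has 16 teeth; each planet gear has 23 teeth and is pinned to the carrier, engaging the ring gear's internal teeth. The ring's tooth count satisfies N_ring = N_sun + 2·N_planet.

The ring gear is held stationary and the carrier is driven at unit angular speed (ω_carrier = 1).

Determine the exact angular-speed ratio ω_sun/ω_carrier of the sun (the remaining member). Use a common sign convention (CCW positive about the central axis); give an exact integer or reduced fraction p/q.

N_ring = 16 + 2·23 = 62
16(ω_s−ω_c) = −62(ω_r−ω_c),  ω_r=0, ω_c=1
ω_s = 1 − (62/16)(0−1) = 39/8
ω_s/ω_c = 39/8

39/8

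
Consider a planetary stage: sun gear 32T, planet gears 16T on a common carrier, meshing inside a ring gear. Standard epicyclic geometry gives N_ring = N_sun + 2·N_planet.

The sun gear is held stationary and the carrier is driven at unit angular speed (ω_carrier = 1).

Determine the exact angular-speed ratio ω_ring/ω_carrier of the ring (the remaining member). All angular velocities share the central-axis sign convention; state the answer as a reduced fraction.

3/2

N_ring = 32 + 2·16 = 64
32(ω_s−ω_c) = −64(ω_r−ω_c),  ω_s=0, ω_c=1
ω_r = 1 − (32/64)(0−1) = 3/2
ω_r/ω_c = 3/2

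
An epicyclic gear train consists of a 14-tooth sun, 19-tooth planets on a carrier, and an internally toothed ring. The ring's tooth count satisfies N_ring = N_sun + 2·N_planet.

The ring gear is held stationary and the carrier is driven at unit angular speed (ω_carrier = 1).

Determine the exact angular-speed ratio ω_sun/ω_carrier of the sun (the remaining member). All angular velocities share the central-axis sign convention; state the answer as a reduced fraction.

33/7

N_ring = 14 + 2·19 = 52
14(ω_s−ω_c) = −52(ω_r−ω_c),  ω_r=0, ω_c=1
ω_s = 1 − (52/14)(0−1) = 33/7
ω_s/ω_c = 33/7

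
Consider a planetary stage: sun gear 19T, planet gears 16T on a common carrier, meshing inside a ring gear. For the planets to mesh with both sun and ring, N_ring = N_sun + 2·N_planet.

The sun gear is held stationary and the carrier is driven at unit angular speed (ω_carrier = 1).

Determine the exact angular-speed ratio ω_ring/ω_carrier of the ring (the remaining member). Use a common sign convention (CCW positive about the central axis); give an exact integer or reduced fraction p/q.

N_ring = 19 + 2·16 = 51
19(ω_s−ω_c) = −51(ω_r−ω_c),  ω_s=0, ω_c=1
ω_r = 1 − (19/51)(0−1) = 70/51
ω_r/ω_c = 70/51

70/51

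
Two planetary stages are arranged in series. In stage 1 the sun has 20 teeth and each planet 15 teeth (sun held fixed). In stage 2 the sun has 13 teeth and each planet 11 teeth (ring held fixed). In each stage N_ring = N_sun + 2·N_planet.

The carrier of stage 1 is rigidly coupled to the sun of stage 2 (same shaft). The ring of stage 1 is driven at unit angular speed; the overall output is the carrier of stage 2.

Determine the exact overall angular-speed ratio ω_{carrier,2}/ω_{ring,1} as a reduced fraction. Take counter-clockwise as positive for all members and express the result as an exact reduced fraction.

65/336

Stage 1: N_ring = 20 + 2·15 = 50
Stage 1: 20(ω_s−ω_c) = −50(ω_r−ω_c),  ω_s=0, ω_r=1
Stage 1: 20(0−ω_c) = −50(1−ω_c)  ⇒  70ω_c = 50  ⇒  ω_c = 5/7
  ⇒ ω_c¹/ω_r¹ = 5/7
Stage 2: N_ring = 13 + 2·11 = 35
Stage 2: 13(ω_s−ω_c) = −35(ω_r−ω_c),  ω_r=0, ω_s=1
Stage 2: 13(1−ω_c) = −35(0−ω_c)  ⇒  48ω_c = 13  ⇒  ω_c = 13/48
  ⇒ ω_c²/ω_s² = 13/48
Coupling ω_s² = ω_c¹ ⇒ overall = 5/7 × 13/48 = 65/336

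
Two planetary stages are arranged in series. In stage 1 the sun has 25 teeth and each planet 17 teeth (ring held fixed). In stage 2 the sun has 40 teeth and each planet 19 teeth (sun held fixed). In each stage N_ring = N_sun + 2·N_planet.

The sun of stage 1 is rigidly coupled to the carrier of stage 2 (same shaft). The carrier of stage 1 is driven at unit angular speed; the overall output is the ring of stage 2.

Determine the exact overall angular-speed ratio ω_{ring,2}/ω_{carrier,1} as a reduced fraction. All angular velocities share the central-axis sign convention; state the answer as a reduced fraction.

1652/325

Stage 1: N_ring = 25 + 2·17 = 59
Stage 1: 25(ω_s−ω_c) = −59(ω_r−ω_c),  ω_r=0, ω_c=1
Stage 1: ω_s = 1 − (59/25)(0−1) = 84/25
  ⇒ ω_s¹/ω_c¹ = 84/25
Stage 2: N_ring = 40 + 2·19 = 78
Stage 2: 40(ω_s−ω_c) = −78(ω_r−ω_c),  ω_s=0, ω_c=1
Stage 2: ω_r = 1 − (40/78)(0−1) = 59/39
  ⇒ ω_r²/ω_c² = 59/39
Coupling ω_c² = ω_s¹ ⇒ overall = 84/25 × 59/39 = 1652/325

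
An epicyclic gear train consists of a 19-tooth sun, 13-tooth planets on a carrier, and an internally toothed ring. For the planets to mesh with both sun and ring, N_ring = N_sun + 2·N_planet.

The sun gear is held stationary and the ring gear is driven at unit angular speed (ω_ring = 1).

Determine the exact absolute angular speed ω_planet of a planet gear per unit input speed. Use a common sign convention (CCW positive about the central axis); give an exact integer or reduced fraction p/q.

45/26

N_ring = 19 + 2·13 = 45
19(ω_s−ω_c) = −45(ω_r−ω_c),  ω_s=0, ω_r=1
19(0−ω_c) = −45(1−ω_c)  ⇒  64ω_c = 45  ⇒  ω_c = 45/64
sun–planet: 19·(0−45/64) = −13·(ω_p−ω_c)  ⇒  ω_p−ω_c = −(19/13)·(-45/64) = 855/832
ω_p = 45/64 + 855/832 = 45/26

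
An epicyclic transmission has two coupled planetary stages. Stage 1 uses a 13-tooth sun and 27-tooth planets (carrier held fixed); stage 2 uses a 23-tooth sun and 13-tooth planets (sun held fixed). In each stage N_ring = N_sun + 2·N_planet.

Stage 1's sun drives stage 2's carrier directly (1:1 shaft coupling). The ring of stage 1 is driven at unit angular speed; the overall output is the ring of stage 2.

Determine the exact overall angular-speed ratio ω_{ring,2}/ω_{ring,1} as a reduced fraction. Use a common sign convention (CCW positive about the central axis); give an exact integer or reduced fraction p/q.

-4824/637

Stage 1: N_ring = 13 + 2·27 = 67
Stage 1: 13(ω_s−ω_c) = −67(ω_r−ω_c),  ω_c=0, ω_r=1
Stage 1: ω_s = 0 − (67/13)(1−0) = -67/13
  ⇒ ω_s¹/ω_r¹ = -67/13
Stage 2: N_ring = 23 + 2·13 = 49
Stage 2: 23(ω_s−ω_c) = −49(ω_r−ω_c),  ω_s=0, ω_c=1
Stage 2: ω_r = 1 − (23/49)(0−1) = 72/49
  ⇒ ω_r²/ω_c² = 72/49
Coupling ω_c² = ω_s¹ ⇒ overall = -67/13 × 72/49 = -4824/637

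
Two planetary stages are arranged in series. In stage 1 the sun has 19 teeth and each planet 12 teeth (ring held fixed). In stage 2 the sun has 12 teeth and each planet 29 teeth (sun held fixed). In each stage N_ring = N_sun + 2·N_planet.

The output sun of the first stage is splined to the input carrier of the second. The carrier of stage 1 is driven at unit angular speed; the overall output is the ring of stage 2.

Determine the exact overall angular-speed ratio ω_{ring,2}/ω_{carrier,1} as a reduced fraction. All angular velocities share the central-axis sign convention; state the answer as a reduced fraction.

Stage 1: N_ring = 19 + 2·12 = 43
Stage 1: 19(ω_s−ω_c) = −43(ω_r−ω_c),  ω_r=0, ω_c=1
Stage 1: ω_s = 1 − (43/19)(0−1) = 62/19
  ⇒ ω_s¹/ω_c¹ = 62/19
Stage 2: N_ring = 12 + 2·29 = 70
Stage 2: 12(ω_s−ω_c) = −70(ω_r−ω_c),  ω_s=0, ω_c=1
Stage 2: ω_r = 1 − (12/70)(0−1) = 41/35
  ⇒ ω_r²/ω_c² = 41/35
Coupling ω_c² = ω_s¹ ⇒ overall = 62/19 × 41/35 = 2542/665

2542/665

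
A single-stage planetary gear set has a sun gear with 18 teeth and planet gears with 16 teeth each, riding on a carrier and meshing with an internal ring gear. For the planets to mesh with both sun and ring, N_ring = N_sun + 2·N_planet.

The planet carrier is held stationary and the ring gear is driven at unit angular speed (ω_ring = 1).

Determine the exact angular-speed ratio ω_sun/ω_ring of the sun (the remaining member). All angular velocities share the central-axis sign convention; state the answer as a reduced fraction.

N_ring = 18 + 2·16 = 50
18(ω_s−ω_c) = −50(ω_r−ω_c),  ω_c=0, ω_r=1
ω_s = 0 − (50/18)(1−0) = -25/9
ω_s/ω_r = -25/9

-25/9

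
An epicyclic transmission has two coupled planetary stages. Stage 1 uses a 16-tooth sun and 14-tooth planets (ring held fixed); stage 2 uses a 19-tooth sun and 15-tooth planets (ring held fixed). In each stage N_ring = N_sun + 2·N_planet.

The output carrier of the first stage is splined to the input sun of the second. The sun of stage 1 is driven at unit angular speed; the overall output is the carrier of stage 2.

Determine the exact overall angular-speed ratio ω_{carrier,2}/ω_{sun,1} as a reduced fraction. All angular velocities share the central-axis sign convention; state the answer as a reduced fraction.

19/255

Stage 1: N_ring = 16 + 2·14 = 44
Stage 1: 16(ω_s−ω_c) = −44(ω_r−ω_c),  ω_r=0, ω_s=1
Stage 1: 16(1−ω_c) = −44(0−ω_c)  ⇒  60ω_c = 16  ⇒  ω_c = 4/15
  ⇒ ω_c¹/ω_s¹ = 4/15
Stage 2: N_ring = 19 + 2·15 = 49
Stage 2: 19(ω_s−ω_c) = −49(ω_r−ω_c),  ω_r=0, ω_s=1
Stage 2: 19(1−ω_c) = −49(0−ω_c)  ⇒  68ω_c = 19  ⇒  ω_c = 19/68
  ⇒ ω_c²/ω_s² = 19/68
Coupling ω_s² = ω_c¹ ⇒ overall = 4/15 × 19/68 = 19/255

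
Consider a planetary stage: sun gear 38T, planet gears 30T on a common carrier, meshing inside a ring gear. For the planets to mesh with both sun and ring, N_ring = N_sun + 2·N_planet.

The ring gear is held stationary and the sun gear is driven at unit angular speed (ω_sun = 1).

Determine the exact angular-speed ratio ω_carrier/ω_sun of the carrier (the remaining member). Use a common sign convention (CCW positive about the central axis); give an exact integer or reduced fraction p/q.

19/68

N_ring = 38 + 2·30 = 98
38(ω_s−ω_c) = −98(ω_r−ω_c),  ω_r=0, ω_s=1
38(1−ω_c) = −98(0−ω_c)  ⇒  136ω_c = 38  ⇒  ω_c = 19/68
ω_c/ω_s = 19/68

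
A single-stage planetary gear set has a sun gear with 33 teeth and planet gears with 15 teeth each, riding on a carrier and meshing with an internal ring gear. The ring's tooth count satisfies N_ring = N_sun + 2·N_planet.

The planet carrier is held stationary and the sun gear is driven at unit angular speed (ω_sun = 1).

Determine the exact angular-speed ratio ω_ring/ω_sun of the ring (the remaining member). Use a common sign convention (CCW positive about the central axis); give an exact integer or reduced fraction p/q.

N_ring = 33 + 2·15 = 63
33(ω_s−ω_c) = −63(ω_r−ω_c),  ω_c=0, ω_s=1
ω_r = 0 − (33/63)(1−0) = -11/21
ω_r/ω_s = -11/21

-11/21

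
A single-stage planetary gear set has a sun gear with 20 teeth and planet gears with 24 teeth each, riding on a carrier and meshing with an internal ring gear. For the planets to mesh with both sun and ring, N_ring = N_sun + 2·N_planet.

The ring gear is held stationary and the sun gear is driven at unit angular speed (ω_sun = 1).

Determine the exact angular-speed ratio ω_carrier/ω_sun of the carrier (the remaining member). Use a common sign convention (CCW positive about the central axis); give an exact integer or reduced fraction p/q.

5/22

N_ring = 20 + 2·24 = 68
20(ω_s−ω_c) = −68(ω_r−ω_c),  ω_r=0, ω_s=1
20(1−ω_c) = −68(0−ω_c)  ⇒  88ω_c = 20  ⇒  ω_c = 5/22
ω_c/ω_s = 5/22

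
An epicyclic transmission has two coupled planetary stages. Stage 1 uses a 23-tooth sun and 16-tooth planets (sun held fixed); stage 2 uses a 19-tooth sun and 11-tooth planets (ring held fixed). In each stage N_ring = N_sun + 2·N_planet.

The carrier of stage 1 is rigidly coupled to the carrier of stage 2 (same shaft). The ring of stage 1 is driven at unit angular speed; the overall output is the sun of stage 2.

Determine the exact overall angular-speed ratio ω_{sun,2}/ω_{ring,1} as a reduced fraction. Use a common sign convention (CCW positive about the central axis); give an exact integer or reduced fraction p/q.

550/247

Stage 1: N_ring = 23 + 2·16 = 55
Stage 1: 23(ω_s−ω_c) = −55(ω_r−ω_c),  ω_s=0, ω_r=1
Stage 1: 23(0−ω_c) = −55(1−ω_c)  ⇒  78ω_c = 55  ⇒  ω_c = 55/78
  ⇒ ω_c¹/ω_r¹ = 55/78
Stage 2: N_ring = 19 + 2·11 = 41
Stage 2: 19(ω_s−ω_c) = −41(ω_r−ω_c),  ω_r=0, ω_c=1
Stage 2: ω_s = 1 − (41/19)(0−1) = 60/19
  ⇒ ω_s²/ω_c² = 60/19
Coupling ω_c² = ω_c¹ ⇒ overall = 55/78 × 60/19 = 550/247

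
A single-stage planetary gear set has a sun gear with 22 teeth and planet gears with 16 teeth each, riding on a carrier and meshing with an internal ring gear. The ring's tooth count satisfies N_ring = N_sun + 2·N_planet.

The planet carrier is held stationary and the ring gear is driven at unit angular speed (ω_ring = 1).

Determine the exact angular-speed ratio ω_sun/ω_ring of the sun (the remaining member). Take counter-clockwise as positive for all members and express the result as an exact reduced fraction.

N_ring = 22 + 2·16 = 54
22(ω_s−ω_c) = −54(ω_r−ω_c),  ω_c=0, ω_r=1
ω_s = 0 − (54/22)(1−0) = -27/11
ω_s/ω_r = -27/11

-27/11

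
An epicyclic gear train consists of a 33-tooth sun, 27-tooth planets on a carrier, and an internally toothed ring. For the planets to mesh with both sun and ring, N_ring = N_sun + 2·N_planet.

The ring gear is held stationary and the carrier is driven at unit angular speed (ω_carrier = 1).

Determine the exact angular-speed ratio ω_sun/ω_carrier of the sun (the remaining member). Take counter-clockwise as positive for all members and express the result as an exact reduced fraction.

N_ring = 33 + 2·27 = 87
33(ω_s−ω_c) = −87(ω_r−ω_c),  ω_r=0, ω_c=1
ω_s = 1 − (87/33)(0−1) = 40/11
ω_s/ω_c = 40/11

40/11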